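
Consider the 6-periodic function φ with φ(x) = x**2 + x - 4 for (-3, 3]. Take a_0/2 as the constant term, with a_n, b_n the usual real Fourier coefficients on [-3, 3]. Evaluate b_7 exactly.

6/(7*pi)

b_7 = 1/3 ∫_{-3}^{3} φ(x) sin(7*pi*x/3) dx.
Integrating by parts twice (tabular method), an antiderivative of (x**2 + x - 4) sin(7*pi*x/3) is -3*x**2*cos(7*pi*x/3)/(7*pi) + 18*x*sin(7*pi*x/3)/(49*pi**2) - 3*x*cos(7*pi*x/3)/(7*pi) + 9*sin(7*pi*x/3)/(49*pi**2) + 54*cos(7*pi*x/3)/(343*pi**3) + 12*cos(7*pi*x/3)/(7*pi); evaluating from -3 to 3: ∫_{-3}^{3} (x**2 + x - 4) sin(7*pi*x/3) dx = (6*(-9 + 196*pi**2)/(343*pi**3)) - (6*(-9 + 49*pi**2)/(343*pi**3)) = 18/(7*pi).
Hence b_7 = (1/3)·(18/(7*pi)) = 6/(7*pi).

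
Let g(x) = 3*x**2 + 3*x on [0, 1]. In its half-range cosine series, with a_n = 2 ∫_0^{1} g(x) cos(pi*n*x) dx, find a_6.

a_6 = 2 ∫_0^{1} (3*x**2 + 3*x) cos(6*pi*x) dx.
Integrating by parts twice (tabular method), an antiderivative of (3*x**2 + 3*x) cos(6*pi*x) is x**2*sin(6*pi*x)/(2*pi) + x*sin(6*pi*x)/(2*pi) + x*cos(6*pi*x)/(6*pi**2) - sin(6*pi*x)/(36*pi**3) + cos(6*pi*x)/(12*pi**2); evaluating from 0 to 1: ∫_{0}^{1} (3*x**2 + 3*x) cos(6*pi*x) dx = (1/(4*pi**2)) - (1/(12*pi**2)) = 1/(6*pi**2).
Hence a_6 = 2·(1/(6*pi**2)) = 1/(3*pi**2).

1/(3*pi**2)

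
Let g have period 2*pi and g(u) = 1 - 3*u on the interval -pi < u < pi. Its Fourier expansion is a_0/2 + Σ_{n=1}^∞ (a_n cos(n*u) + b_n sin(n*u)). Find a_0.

a_0 = 1/pi ∫_{-pi}^{pi} g(u) du = 1/pi · (2*pi) = 2.

2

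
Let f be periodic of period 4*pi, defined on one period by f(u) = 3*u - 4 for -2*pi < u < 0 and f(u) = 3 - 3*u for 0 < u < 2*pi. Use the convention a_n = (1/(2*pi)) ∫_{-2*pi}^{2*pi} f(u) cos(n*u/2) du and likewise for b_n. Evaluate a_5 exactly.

a_5 = (1/(2*pi)) ∫_{-2*pi}^{2*pi} f(u) cos(5*u/2) du.
Split the integral at the breakpoints.
Integrating by parts (boundary term plus one more integral), an antiderivative of (3*u - 4) cos(5*u/2) is 6*u*sin(5*u/2)/5 - 8*sin(5*u/2)/5 + 12*cos(5*u/2)/25; evaluating from -2*pi to 0: ∫_{-2*pi}^{0} (3*u - 4) cos(5*u/2) du = (12/25) - (-12/25) = 24/25.
Integrating by parts (boundary term plus one more integral), an antiderivative of (3 - 3*u) cos(5*u/2) is -6*u*sin(5*u/2)/5 + 6*sin(5*u/2)/5 - 12*cos(5*u/2)/25; evaluating from 0 to 2*pi: ∫_{0}^{2*pi} (3 - 3*u) cos(5*u/2) du = (12/25) - (-12/25) = 24/25.
Summing the pieces and multiplying by (1/(2*pi)) gives a_5 = 24/(25*pi).

24/(25*pi)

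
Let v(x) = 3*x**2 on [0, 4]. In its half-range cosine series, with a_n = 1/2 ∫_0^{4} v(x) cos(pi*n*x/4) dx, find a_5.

-192/(25*pi**2)

a_5 = 1/2 ∫_0^{4} (3*x**2) cos(5*pi*x/4) dx.
Integrating by parts twice (tabular method), an antiderivative of (3*x**2) cos(5*pi*x/4) is 12*x**2*sin(5*pi*x/4)/(5*pi) + 96*x*cos(5*pi*x/4)/(25*pi**2) - 384*sin(5*pi*x/4)/(125*pi**3); evaluating from 0 to 4: ∫_{0}^{4} (3*x**2) cos(5*pi*x/4) dx = (-384/(25*pi**2)) - (0) = -384/(25*pi**2).
Hence a_5 = (1/2)·(-384/(25*pi**2)) = -192/(25*pi**2).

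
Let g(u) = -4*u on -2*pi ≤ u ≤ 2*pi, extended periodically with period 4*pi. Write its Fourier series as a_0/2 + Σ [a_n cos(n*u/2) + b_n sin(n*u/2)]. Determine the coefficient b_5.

-16/5

b_5 = (1/(2*pi)) ∫_{-2*pi}^{2*pi} g(u) sin(5*u/2) du.
g is odd and sin(5*u/2) is odd, so the integrand is even and b_5 = 1/pi ∫_0^{2*pi} g(u) sin(5*u/2) du.
Integrating by parts (boundary term plus one more integral), an antiderivative of (-4*u) sin(5*u/2) is 8*u*cos(5*u/2)/5 - 16*sin(5*u/2)/25; evaluating from 0 to 2*pi: ∫_{0}^{2*pi} (-4*u) sin(5*u/2) du = (-16*pi/5) - (0) = -16*pi/5.
Hence b_5 = (1/pi)·(-16*pi/5) = -16/5.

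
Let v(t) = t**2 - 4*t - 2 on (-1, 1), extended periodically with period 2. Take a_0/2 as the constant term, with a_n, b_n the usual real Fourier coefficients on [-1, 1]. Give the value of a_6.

1/(9*pi**2)

a_6 = ∫_{-1}^{1} v(t) cos(6*pi*t) dt.
Integrating by parts twice (tabular method), an antiderivative of (t**2 - 4*t - 2) cos(6*pi*t) is t**2*sin(6*pi*t)/(6*pi) - 2*t*sin(6*pi*t)/(3*pi) + t*cos(6*pi*t)/(18*pi**2) - sin(6*pi*t)/(3*pi) - sin(6*pi*t)/(108*pi**3) - cos(6*pi*t)/(9*pi**2); evaluating from -1 to 1: ∫_{-1}^{1} (t**2 - 4*t - 2) cos(6*pi*t) dt = (-1/(18*pi**2)) - (-1/(6*pi**2)) = 1/(9*pi**2).
Hence a_6 = 1/(9*pi**2).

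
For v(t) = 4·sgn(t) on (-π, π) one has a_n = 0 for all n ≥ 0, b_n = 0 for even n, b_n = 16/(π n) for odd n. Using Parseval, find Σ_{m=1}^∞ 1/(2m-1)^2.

pi**2/8

Parseval: Σ b_n^2 = (1/π) ∫_{-π}^{π} v(t)^2 dt = 32.
Only odd n contribute, with b_n^2 = 256/(π^2 n^2), so Σ_{m≥1} 1/(2m-1)^2 = π^2·(32)/256 = pi**2/8.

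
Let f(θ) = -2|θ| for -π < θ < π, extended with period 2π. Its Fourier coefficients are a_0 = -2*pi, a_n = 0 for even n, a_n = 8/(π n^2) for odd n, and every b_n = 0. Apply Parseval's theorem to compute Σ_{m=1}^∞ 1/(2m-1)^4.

Parseval: a_0^2/2 + Σ a_n^2 = (1/π) ∫_{-π}^{π} f(θ)^2 dθ = 8*pi**2/3.
Subtract a_0^2/2 = 2*pi**2: Σ a_n^2 = 2*pi**2/3.
Only odd n contribute, with a_n^2 = 64/(π^2 n^4), so Σ_{m≥1} 1/(2m-1)^4 = π^2·(2*pi**2/3)/64 = pi**4/96.

pi**4/96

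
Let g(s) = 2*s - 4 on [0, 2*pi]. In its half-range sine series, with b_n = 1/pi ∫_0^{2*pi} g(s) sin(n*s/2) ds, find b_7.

8*(-2 + pi)/(7*pi)

b_7 = 1/pi ∫_0^{2*pi} (2*s - 4) sin(7*s/2) ds.
Integrating by parts (boundary term plus one more integral), an antiderivative of (2*s - 4) sin(7*s/2) is -4*s*cos(7*s/2)/7 + 8*sin(7*s/2)/49 + 8*cos(7*s/2)/7; evaluating from 0 to 2*pi: ∫_{0}^{2*pi} (2*s - 4) sin(7*s/2) ds = (-8/7 + 8*pi/7) - (8/7) = -16/7 + 8*pi/7.
Hence b_7 = (1/pi)·(-16/7 + 8*pi/7) = 8*(-2 + pi)/(7*pi).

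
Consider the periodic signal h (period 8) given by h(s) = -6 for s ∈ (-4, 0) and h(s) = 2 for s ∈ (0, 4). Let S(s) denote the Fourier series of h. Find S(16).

s = 16 differs from s = 0 by 2 full period(s), and the series is 8-periodic.
At s = 0 the one-sided limits are h(0^-) = -6 and h(0^+) = 2.
By Dirichlet's theorem the series converges to their average, [(-6) + (2)]/2 = -2.

-2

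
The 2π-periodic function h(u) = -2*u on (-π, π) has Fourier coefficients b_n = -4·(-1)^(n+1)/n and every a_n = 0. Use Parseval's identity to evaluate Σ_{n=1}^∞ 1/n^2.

Parseval: Σ b_n^2 = (1/π) ∫_{-π}^{π} h(u)^2 du = 8*pi**2/3.
Σ b_n^2 = Σ 16/n^2, so Σ 1/n^2 = (8*pi**2/3)/16 = pi**2/6.

pi**2/6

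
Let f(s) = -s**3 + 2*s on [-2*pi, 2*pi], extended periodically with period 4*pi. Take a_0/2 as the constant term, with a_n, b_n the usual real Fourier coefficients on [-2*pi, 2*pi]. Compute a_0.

0

a_0 = (1/(2*pi)) ∫_{-2*pi}^{2*pi} f(s) ds = (1/(2*pi)) · (0) = 0.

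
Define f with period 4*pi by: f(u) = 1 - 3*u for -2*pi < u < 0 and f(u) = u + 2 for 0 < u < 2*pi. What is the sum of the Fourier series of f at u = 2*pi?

3/2 + 4*pi

At u = 2*pi the one-sided limits are f(2*pi^-) = 2 + 2*pi and f(2*pi^+) = 1 + 6*pi.
By Dirichlet's theorem the series converges to their average, [(2 + 2*pi) + (1 + 6*pi)]/2 = 3/2 + 4*pi.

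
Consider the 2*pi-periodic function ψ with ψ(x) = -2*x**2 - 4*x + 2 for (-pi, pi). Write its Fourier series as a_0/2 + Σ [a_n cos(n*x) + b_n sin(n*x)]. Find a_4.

-1/2

a_4 = 1/pi ∫_{-pi}^{pi} ψ(x) cos(4*x) dx.
Integrating by parts twice (tabular method), an antiderivative of (-2*x**2 - 4*x + 2) cos(4*x) is -x**2*sin(4*x)/2 - x*sin(4*x) - x*cos(4*x)/4 + 9*sin(4*x)/16 - cos(4*x)/4; evaluating from -pi to pi: ∫_{-pi}^{pi} (-2*x**2 - 4*x + 2) cos(4*x) dx = (-pi/4 - 1/4) - (-1/4 + pi/4) = -pi/2.
Hence a_4 = (1/pi)·(-pi/2) = -1/2.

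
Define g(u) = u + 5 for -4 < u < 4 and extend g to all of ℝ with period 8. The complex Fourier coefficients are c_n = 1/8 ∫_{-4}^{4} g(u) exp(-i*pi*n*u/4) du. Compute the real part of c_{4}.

Since g is real-valued, Re(c_{4}) = 1/8 ∫_{-4}^{4} g(u) cos(pi*u) du = a_{4}/2.
Integrating by parts (boundary term plus one more integral), an antiderivative of (u + 5) cos(pi*u) is u*sin(pi*u)/pi + 5*sin(pi*u)/pi + cos(pi*u)/pi**2; evaluating from -4 to 4: ∫_{-4}^{4} (u + 5) cos(pi*u) du = (pi**(-2)) - (pi**(-2)) = 0.
Hence Re(c_{4}) = (1/8)·(0) = 0.

0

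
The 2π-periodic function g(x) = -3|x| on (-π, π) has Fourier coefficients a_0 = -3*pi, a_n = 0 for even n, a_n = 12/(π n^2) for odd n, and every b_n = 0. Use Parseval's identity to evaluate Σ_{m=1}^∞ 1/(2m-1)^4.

pi**4/96

Parseval: a_0^2/2 + Σ a_n^2 = (1/π) ∫_{-π}^{π} g(x)^2 dx = 6*pi**2.
Subtract a_0^2/2 = 9*pi**2/2: Σ a_n^2 = 3*pi**2/2.
Only odd n contribute, with a_n^2 = 144/(π^2 n^4), so Σ_{m≥1} 1/(2m-1)^4 = π^2·(3*pi**2/2)/144 = pi**4/96.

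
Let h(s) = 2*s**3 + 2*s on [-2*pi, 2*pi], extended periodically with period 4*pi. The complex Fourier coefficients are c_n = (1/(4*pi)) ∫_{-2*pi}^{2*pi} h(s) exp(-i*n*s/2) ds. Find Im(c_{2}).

Since h is real-valued, Im(c_{2}) = -(1/(4*pi)) ∫_{-2*pi}^{2*pi} h(s) sin(s) ds = -b_{2}/2.
h is odd and sin(s) is odd, so the integrand is even: ∫_{-2*pi}^{2*pi} h(s) sin(s) ds = 2∫_0^{2*pi} h(s) sin(s) ds.
Integrating by parts three times (tabular method), an antiderivative of (2*s**3 + 2*s) sin(s) is -2*s**3*cos(s) + 6*s**2*sin(s) + 10*s*cos(s) - 10*sin(s); evaluating from 0 to 2*pi: ∫_{0}^{2*pi} (2*s**3 + 2*s) sin(s) ds = (-16*pi**3 + 20*pi) - (0) = -16*pi**3 + 20*pi.
So ∫_{-2*pi}^{2*pi} h(s) sin(s) ds = -32*pi**3 + 40*pi.
Hence Im(c_{2}) = (-1/(4*pi))·(-32*pi**3 + 40*pi) = -10 + 8*pi**2.

-10 + 8*pi**2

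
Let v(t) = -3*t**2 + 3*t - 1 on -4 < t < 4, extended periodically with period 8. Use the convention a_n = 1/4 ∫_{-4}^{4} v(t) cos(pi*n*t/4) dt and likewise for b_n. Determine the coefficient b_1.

24/pi

b_1 = 1/4 ∫_{-4}^{4} v(t) sin(pi*t/4) dt.
Integrating by parts twice (tabular method), an antiderivative of (-3*t**2 + 3*t - 1) sin(pi*t/4) is 12*t**2*cos(pi*t/4)/pi - 96*t*sin(pi*t/4)/pi**2 - 12*t*cos(pi*t/4)/pi + 48*sin(pi*t/4)/pi**2 - 384*cos(pi*t/4)/pi**3 + 4*cos(pi*t/4)/pi; evaluating from -4 to 4: ∫_{-4}^{4} (-3*t**2 + 3*t - 1) sin(pi*t/4) dt = (-148/pi + 384/pi**3) - (-244/pi + 384/pi**3) = 96/pi.
Hence b_1 = (1/4)·(96/pi) = 24/pi.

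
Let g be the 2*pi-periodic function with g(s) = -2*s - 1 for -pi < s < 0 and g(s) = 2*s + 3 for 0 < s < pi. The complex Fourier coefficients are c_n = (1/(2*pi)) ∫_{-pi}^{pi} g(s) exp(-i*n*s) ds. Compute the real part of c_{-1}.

-4/pi

Since g is real-valued, Re(c_{-1}) = (1/(2*pi)) ∫_{-pi}^{pi} g(s) cos(-s) ds = a_{1}/2.
Split the integral at the breakpoints.
Integrating by parts (boundary term plus one more integral), an antiderivative of (-2*s - 1) cos(-s) is -2*s*sin(s) - sin(s) - 2*cos(s); evaluating from -pi to 0: ∫_{-pi}^{0} (-2*s - 1) cos(-s) ds = (-2) - (2) = -4.
Integrating by parts (boundary term plus one more integral), an antiderivative of (2*s + 3) cos(-s) is 2*s*sin(s) + 3*sin(s) + 2*cos(s); evaluating from 0 to pi: ∫_{0}^{pi} (2*s + 3) cos(-s) ds = (-2) - (2) = -4.
So ∫_{-pi}^{pi} g(s) cos(-s) ds = -8.
Hence Re(c_{-1}) = (1/(2*pi))·(-8) = -4/pi.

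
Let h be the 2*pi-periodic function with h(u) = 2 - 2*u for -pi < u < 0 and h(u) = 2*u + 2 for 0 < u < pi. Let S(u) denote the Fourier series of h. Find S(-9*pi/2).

u = -9*pi/2 differs from u = -pi/2 by -2 full period(s), and the series is 2*pi-periodic.
h is continuous at u = -pi/2 with value 2 + pi, so the series converges to 2 + pi there.

2 + pi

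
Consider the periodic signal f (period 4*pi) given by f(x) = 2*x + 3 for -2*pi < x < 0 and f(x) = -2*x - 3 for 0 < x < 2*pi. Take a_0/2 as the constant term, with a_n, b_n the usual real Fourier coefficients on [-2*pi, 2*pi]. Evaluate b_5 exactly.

b_5 = (1/(2*pi)) ∫_{-2*pi}^{2*pi} f(x) sin(5*x/2) dx.
Split the integral at the breakpoints.
Integrating by parts (boundary term plus one more integral), an antiderivative of (2*x + 3) sin(5*x/2) is -4*x*cos(5*x/2)/5 + 8*sin(5*x/2)/25 - 6*cos(5*x/2)/5; evaluating from -2*pi to 0: ∫_{-2*pi}^{0} (2*x + 3) sin(5*x/2) dx = (-6/5) - (6/5 - 8*pi/5) = -12/5 + 8*pi/5.
Integrating by parts (boundary term plus one more integral), an antiderivative of (-2*x - 3) sin(5*x/2) is 4*x*cos(5*x/2)/5 - 8*sin(5*x/2)/25 + 6*cos(5*x/2)/5; evaluating from 0 to 2*pi: ∫_{0}^{2*pi} (-2*x - 3) sin(5*x/2) dx = (-8*pi/5 - 6/5) - (6/5) = -8*pi/5 - 12/5.
Summing the pieces and multiplying by (1/(2*pi)) gives b_5 = -12/(5*pi).

-12/(5*pi)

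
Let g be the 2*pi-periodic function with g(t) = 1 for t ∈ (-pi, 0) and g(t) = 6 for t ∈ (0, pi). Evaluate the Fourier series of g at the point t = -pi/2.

1

g is continuous at t = -pi/2 with value 1, so the series converges to 1 there.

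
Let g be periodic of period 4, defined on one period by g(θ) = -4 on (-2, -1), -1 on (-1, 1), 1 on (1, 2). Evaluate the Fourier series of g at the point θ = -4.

θ = -4 differs from θ = 0 by -1 full period(s), and the series is 4-periodic.
g is continuous at θ = 0 with value -1, so the series converges to -1 there.

-1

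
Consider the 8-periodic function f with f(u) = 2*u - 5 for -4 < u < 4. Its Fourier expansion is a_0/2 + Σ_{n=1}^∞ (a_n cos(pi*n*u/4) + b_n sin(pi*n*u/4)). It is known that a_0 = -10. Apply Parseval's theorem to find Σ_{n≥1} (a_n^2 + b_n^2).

Parseval: a_0^2/2 + Σ_{n≥1} (a_n^2+b_n^2) = 1/4 ∫_{-4}^{4} f(u)^2 du = 278/3.
Subtract a_0^2/2 = 50: Σ (a_n^2+b_n^2) = 128/3.

128/3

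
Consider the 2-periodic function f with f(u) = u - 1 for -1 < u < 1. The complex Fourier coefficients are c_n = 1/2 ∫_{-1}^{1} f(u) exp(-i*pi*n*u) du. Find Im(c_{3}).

Since f is real-valued, Im(c_{3}) = -1/2 ∫_{-1}^{1} f(u) sin(3*pi*u) du = -b_{3}/2.
Integrating by parts (boundary term plus one more integral), an antiderivative of (u - 1) sin(3*pi*u) is -u*cos(3*pi*u)/(3*pi) + sin(3*pi*u)/(9*pi**2) + cos(3*pi*u)/(3*pi); evaluating from -1 to 1: ∫_{-1}^{1} (u - 1) sin(3*pi*u) du = (0) - (-2/(3*pi)) = 2/(3*pi).
Hence Im(c_{3}) = (-1/2)·(2/(3*pi)) = -1/(3*pi).

-1/(3*pi)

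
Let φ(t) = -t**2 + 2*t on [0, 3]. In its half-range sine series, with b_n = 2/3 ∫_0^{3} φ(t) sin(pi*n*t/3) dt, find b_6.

b_6 = 2/3 ∫_0^{3} (-t**2 + 2*t) sin(2*pi*t) dt.
Integrating by parts twice (tabular method), an antiderivative of (-t**2 + 2*t) sin(2*pi*t) is t**2*cos(2*pi*t)/(2*pi) - t*sin(2*pi*t)/(2*pi**2) - t*cos(2*pi*t)/pi + sin(2*pi*t)/(2*pi**2) - cos(2*pi*t)/(4*pi**3); evaluating from 0 to 3: ∫_{0}^{3} (-t**2 + 2*t) sin(2*pi*t) dt = ((-1 + 6*pi**2)/(4*pi**3)) - (-1/(4*pi**3)) = 3/(2*pi).
Hence b_6 = (2/3)·(3/(2*pi)) = 1/pi.

1/pi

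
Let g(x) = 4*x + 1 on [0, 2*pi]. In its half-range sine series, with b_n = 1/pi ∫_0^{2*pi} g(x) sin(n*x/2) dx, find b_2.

b_2 = 1/pi ∫_0^{2*pi} (4*x + 1) sin(x) dx.
Integrating by parts (boundary term plus one more integral), an antiderivative of (4*x + 1) sin(x) is -4*x*cos(x) + 4*sin(x) - cos(x); evaluating from 0 to 2*pi: ∫_{0}^{2*pi} (4*x + 1) sin(x) dx = (-8*pi - 1) - (-1) = -8*pi.
Hence b_2 = (1/pi)·(-8*pi) = -8.

-8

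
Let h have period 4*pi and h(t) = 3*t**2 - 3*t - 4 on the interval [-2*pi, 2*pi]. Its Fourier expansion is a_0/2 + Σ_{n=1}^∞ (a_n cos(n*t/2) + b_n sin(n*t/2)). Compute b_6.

b_6 = (1/(2*pi)) ∫_{-2*pi}^{2*pi} h(t) sin(3*t) dt.
Integrating by parts twice (tabular method), an antiderivative of (3*t**2 - 3*t - 4) sin(3*t) is -t**2*cos(3*t) + 2*t*sin(3*t)/3 + t*cos(3*t) - sin(3*t)/3 + 14*cos(3*t)/9; evaluating from -2*pi to 2*pi: ∫_{-2*pi}^{2*pi} (3*t**2 - 3*t - 4) sin(3*t) dt = (-4*pi**2 + 14/9 + 2*pi) - (-4*pi**2 - 2*pi + 14/9) = 4*pi.
Hence b_6 = (1/(2*pi))·(4*pi) = 2.

2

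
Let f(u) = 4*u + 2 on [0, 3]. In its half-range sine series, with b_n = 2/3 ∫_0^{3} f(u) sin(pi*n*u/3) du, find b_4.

b_4 = 2/3 ∫_0^{3} (4*u + 2) sin(4*pi*u/3) du.
Integrating by parts (boundary term plus one more integral), an antiderivative of (4*u + 2) sin(4*pi*u/3) is -3*u*cos(4*pi*u/3)/pi + 9*sin(4*pi*u/3)/(4*pi**2) - 3*cos(4*pi*u/3)/(2*pi); evaluating from 0 to 3: ∫_{0}^{3} (4*u + 2) sin(4*pi*u/3) du = (-21/(2*pi)) - (-3/(2*pi)) = -9/pi.
Hence b_4 = (2/3)·(-9/pi) = -6/pi.

-6/pi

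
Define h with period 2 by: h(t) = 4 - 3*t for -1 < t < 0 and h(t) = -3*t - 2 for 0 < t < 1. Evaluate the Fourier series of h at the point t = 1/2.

h is continuous at t = 1/2 with value -7/2, so the series converges to -7/2 there.

-7/2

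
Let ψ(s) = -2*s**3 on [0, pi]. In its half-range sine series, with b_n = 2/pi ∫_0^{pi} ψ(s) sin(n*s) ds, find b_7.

b_7 = 2/pi ∫_0^{pi} (-2*s**3) sin(7*s) ds.
Integrating by parts three times (tabular method), an antiderivative of (-2*s**3) sin(7*s) is 2*s**3*cos(7*s)/7 - 6*s**2*sin(7*s)/49 - 12*s*cos(7*s)/343 + 12*sin(7*s)/2401; evaluating from 0 to pi: ∫_{0}^{pi} (-2*s**3) sin(7*s) ds = (2*pi*(6 - 49*pi**2)/343) - (0) = 2*pi*(6 - 49*pi**2)/343.
Hence b_7 = (2/pi)·(2*pi*(6 - 49*pi**2)/343) = 24/343 - 4*pi**2/7.

24/343 - 4*pi**2/7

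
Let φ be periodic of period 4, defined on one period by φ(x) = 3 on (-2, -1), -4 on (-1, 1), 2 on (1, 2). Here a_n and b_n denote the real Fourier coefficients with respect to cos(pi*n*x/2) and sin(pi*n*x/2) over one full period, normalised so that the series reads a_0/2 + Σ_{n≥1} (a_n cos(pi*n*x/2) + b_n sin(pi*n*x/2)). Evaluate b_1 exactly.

-1/pi

b_1 = 1/2 ∫_{-2}^{2} φ(x) sin(pi*x/2) dx.
Split the integral at the breakpoints.
Directly, an antiderivative of (3) sin(pi*x/2) is -6*cos(pi*x/2)/pi; evaluating from -2 to -1: ∫_{-2}^{-1} (3) sin(pi*x/2) dx = (0) - (6/pi) = -6/pi.
Directly, an antiderivative of (-4) sin(pi*x/2) is 8*cos(pi*x/2)/pi; evaluating from -1 to 1: ∫_{-1}^{1} (-4) sin(pi*x/2) dx = (0) - (0) = 0.
Directly, an antiderivative of (2) sin(pi*x/2) is -4*cos(pi*x/2)/pi; evaluating from 1 to 2: ∫_{1}^{2} (2) sin(pi*x/2) dx = (4/pi) - (0) = 4/pi.
Summing the pieces and multiplying by (1/2) gives b_1 = -1/pi.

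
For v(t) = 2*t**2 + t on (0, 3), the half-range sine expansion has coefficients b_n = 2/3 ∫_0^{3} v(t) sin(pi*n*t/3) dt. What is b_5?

6*(-24 + 175*pi**2)/(125*pi**3)

b_5 = 2/3 ∫_0^{3} (2*t**2 + t) sin(5*pi*t/3) dt.
Integrating by parts twice (tabular method), an antiderivative of (2*t**2 + t) sin(5*pi*t/3) is -6*t**2*cos(5*pi*t/3)/(5*pi) + 36*t*sin(5*pi*t/3)/(25*pi**2) - 3*t*cos(5*pi*t/3)/(5*pi) + 9*sin(5*pi*t/3)/(25*pi**2) + 108*cos(5*pi*t/3)/(125*pi**3); evaluating from 0 to 3: ∫_{0}^{3} (2*t**2 + t) sin(5*pi*t/3) dt = (9*(-12 + 175*pi**2)/(125*pi**3)) - (108/(125*pi**3)) = 9*(-24 + 175*pi**2)/(125*pi**3).
Hence b_5 = (2/3)·(9*(-24 + 175*pi**2)/(125*pi**3)) = 6*(-24 + 175*pi**2)/(125*pi**3).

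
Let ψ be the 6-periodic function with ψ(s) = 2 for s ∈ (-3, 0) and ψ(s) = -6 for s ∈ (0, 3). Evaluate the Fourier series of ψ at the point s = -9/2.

s = -9/2 differs from s = 3/2 by -1 full period(s), and the series is 6-periodic.
ψ is continuous at s = 3/2 with value -6, so the series converges to -6 there.

-6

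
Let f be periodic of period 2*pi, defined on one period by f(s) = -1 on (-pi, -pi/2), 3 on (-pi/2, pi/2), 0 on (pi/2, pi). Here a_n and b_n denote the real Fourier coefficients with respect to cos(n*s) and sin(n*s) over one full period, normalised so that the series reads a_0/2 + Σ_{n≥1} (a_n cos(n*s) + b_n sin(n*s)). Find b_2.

b_2 = 1/pi ∫_{-pi}^{pi} f(s) sin(2*s) ds.
Split the integral at the breakpoints.
Directly, an antiderivative of (-1) sin(2*s) is cos(2*s)/2; evaluating from -pi to -pi/2: ∫_{-pi}^{-pi/2} (-1) sin(2*s) ds = (-1/2) - (1/2) = -1.
Directly, an antiderivative of (3) sin(2*s) is -3*cos(2*s)/2; evaluating from -pi/2 to pi/2: ∫_{-pi/2}^{pi/2} (3) sin(2*s) ds = (3/2) - (3/2) = 0.
∫_{pi/2}^{pi} (0) sin(2*s) ds = 0.
Summing the pieces and multiplying by (1/pi) gives b_2 = -1/pi.

-1/pi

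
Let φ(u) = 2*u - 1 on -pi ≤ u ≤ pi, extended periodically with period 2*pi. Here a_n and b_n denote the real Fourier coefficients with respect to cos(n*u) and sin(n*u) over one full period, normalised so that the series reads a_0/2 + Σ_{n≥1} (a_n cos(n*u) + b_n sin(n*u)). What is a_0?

a_0 = 1/pi ∫_{-pi}^{pi} φ(u) du = 1/pi · (-2*pi) = -2.

-2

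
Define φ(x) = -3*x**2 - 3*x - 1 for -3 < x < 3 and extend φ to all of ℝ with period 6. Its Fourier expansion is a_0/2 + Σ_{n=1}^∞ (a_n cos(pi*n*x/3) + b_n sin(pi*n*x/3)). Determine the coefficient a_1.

a_1 = 1/3 ∫_{-3}^{3} φ(x) cos(pi*x/3) dx.
Integrating by parts twice (tabular method), an antiderivative of (-3*x**2 - 3*x - 1) cos(pi*x/3) is -9*x**2*sin(pi*x/3)/pi - 9*x*sin(pi*x/3)/pi - 54*x*cos(pi*x/3)/pi**2 - 3*sin(pi*x/3)/pi + 162*sin(pi*x/3)/pi**3 - 27*cos(pi*x/3)/pi**2; evaluating from -3 to 3: ∫_{-3}^{3} (-3*x**2 - 3*x - 1) cos(pi*x/3) dx = (189/pi**2) - (-135/pi**2) = 324/pi**2.
Hence a_1 = (1/3)·(324/pi**2) = 108/pi**2.

108/pi**2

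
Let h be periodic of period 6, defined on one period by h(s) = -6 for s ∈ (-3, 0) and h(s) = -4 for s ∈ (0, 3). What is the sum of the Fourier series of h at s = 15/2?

s = 15/2 differs from s = 3/2 by 1 full period(s), and the series is 6-periodic.
h is continuous at s = 3/2 with value -4, so the series converges to -4 there.

-4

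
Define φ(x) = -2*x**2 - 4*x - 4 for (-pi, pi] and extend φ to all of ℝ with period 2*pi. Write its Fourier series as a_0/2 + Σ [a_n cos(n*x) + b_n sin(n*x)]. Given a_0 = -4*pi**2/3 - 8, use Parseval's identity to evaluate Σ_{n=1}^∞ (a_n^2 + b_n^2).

32*pi**2*(pi**2 + 15)/45

Parseval: a_0^2/2 + Σ_{n≥1} (a_n^2+b_n^2) = 1/pi ∫_{-pi}^{pi} φ(x)^2 dx = 32 + 8*pi**4/5 + 64*pi**2/3.
Subtract a_0^2/2 = 8*(6 + pi**2)**2/9: Σ (a_n^2+b_n^2) = 32*pi**2*(pi**2 + 15)/45.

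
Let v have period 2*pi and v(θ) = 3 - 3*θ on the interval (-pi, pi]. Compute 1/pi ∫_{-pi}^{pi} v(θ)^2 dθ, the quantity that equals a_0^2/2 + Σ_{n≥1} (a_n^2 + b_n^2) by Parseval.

1/pi ∫_{-pi}^{pi} v(θ)^2 dθ = 1/pi · (6*pi*(3 + pi**2)) = 18 + 6*pi**2.

18 + 6*pi**2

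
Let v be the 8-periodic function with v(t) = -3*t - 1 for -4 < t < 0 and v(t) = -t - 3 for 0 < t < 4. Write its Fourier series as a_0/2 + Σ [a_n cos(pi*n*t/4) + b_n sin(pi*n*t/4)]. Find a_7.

a_7 = 1/4 ∫_{-4}^{4} v(t) cos(7*pi*t/4) dt.
Split the integral at the breakpoints.
Integrating by parts (boundary term plus one more integral), an antiderivative of (-3*t - 1) cos(7*pi*t/4) is -12*t*sin(7*pi*t/4)/(7*pi) - 4*sin(7*pi*t/4)/(7*pi) - 48*cos(7*pi*t/4)/(49*pi**2); evaluating from -4 to 0: ∫_{-4}^{0} (-3*t - 1) cos(7*pi*t/4) dt = (-48/(49*pi**2)) - (48/(49*pi**2)) = -96/(49*pi**2).
Integrating by parts (boundary term plus one more integral), an antiderivative of (-t - 3) cos(7*pi*t/4) is -4*t*sin(7*pi*t/4)/(7*pi) - 12*sin(7*pi*t/4)/(7*pi) - 16*cos(7*pi*t/4)/(49*pi**2); evaluating from 0 to 4: ∫_{0}^{4} (-t - 3) cos(7*pi*t/4) dt = (16/(49*pi**2)) - (-16/(49*pi**2)) = 32/(49*pi**2).
Summing the pieces and multiplying by (1/4) gives a_7 = -16/(49*pi**2).

-16/(49*pi**2)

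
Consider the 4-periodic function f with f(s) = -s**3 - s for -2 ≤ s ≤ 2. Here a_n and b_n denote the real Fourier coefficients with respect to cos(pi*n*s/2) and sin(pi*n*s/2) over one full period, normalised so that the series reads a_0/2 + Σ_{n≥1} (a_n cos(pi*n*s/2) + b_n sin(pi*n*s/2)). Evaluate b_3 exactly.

b_3 = 1/2 ∫_{-2}^{2} f(s) sin(3*pi*s/2) ds.
f is odd and sin(3*pi*s/2) is odd, so the integrand is even and b_3 = ∫_0^{2} f(s) sin(3*pi*s/2) ds.
Integrating by parts three times (tabular method), an antiderivative of (-s**3 - s) sin(3*pi*s/2) is 2*s**3*cos(3*pi*s/2)/(3*pi) - 4*s**2*sin(3*pi*s/2)/(3*pi**2) - 16*s*cos(3*pi*s/2)/(9*pi**3) + 2*s*cos(3*pi*s/2)/(3*pi) - 4*sin(3*pi*s/2)/(9*pi**2) + 32*sin(3*pi*s/2)/(27*pi**4); evaluating from 0 to 2: ∫_{0}^{2} (-s**3 - s) sin(3*pi*s/2) ds = (4*(8 - 15*pi**2)/(9*pi**3)) - (0) = 4*(8 - 15*pi**2)/(9*pi**3).
Hence b_3 = 4*(8 - 15*pi**2)/(9*pi**3).

4*(8 - 15*pi**2)/(9*pi**3)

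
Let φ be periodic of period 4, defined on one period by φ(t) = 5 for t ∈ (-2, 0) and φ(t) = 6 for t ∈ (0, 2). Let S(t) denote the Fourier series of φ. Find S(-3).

6

t = -3 differs from t = 1 by -1 full period(s), and the series is 4-periodic.
φ is continuous at t = 1 with value 6, so the series converges to 6 there.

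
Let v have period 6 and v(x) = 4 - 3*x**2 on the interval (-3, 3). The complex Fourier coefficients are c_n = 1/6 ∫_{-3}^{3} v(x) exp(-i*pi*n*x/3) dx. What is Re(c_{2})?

-27/(2*pi**2)

Since v is real-valued, Re(c_{2}) = 1/6 ∫_{-3}^{3} v(x) cos(2*pi*x/3) dx = a_{2}/2.
v is even and cos(2*pi*x/3) is even, so the integrand is even: ∫_{-3}^{3} v(x) cos(2*pi*x/3) dx = 2∫_0^{3} v(x) cos(2*pi*x/3) dx.
Integrating by parts twice (tabular method), an antiderivative of (4 - 3*x**2) cos(2*pi*x/3) is -9*x**2*sin(2*pi*x/3)/(2*pi) - 27*x*cos(2*pi*x/3)/(2*pi**2) + 81*sin(2*pi*x/3)/(4*pi**3) + 6*sin(2*pi*x/3)/pi; evaluating from 0 to 3: ∫_{0}^{3} (4 - 3*x**2) cos(2*pi*x/3) dx = (-81/(2*pi**2)) - (0) = -81/(2*pi**2).
So ∫_{-3}^{3} v(x) cos(2*pi*x/3) dx = -81/pi**2.
Hence Re(c_{2}) = (1/6)·(-81/pi**2) = -27/(2*pi**2).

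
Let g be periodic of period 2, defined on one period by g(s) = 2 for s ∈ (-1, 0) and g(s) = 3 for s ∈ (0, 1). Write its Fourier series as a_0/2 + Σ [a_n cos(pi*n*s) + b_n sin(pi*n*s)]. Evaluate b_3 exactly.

2/(3*pi)

b_3 = ∫_{-1}^{1} g(s) sin(3*pi*s) ds.
Split the integral at the breakpoints.
Directly, an antiderivative of (2) sin(3*pi*s) is -2*cos(3*pi*s)/(3*pi); evaluating from -1 to 0: ∫_{-1}^{0} (2) sin(3*pi*s) ds = (-2/(3*pi)) - (2/(3*pi)) = -4/(3*pi).
Directly, an antiderivative of (3) sin(3*pi*s) is -cos(3*pi*s)/pi; evaluating from 0 to 1: ∫_{0}^{1} (3) sin(3*pi*s) ds = (1/pi) - (-1/pi) = 2/pi.
Summing the pieces gives b_3 = 2/(3*pi).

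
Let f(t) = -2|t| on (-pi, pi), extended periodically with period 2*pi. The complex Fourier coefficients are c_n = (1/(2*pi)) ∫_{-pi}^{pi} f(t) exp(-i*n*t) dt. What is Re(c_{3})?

4/(9*pi)

Since f is real-valued, Re(c_{3}) = (1/(2*pi)) ∫_{-pi}^{pi} f(t) cos(3*t) dt = a_{3}/2.
f is even and cos(3*t) is even, so the integrand is even: ∫_{-pi}^{pi} f(t) cos(3*t) dt = 2∫_0^{pi} f(t) cos(3*t) dt.
Integrating by parts (boundary term plus one more integral), an antiderivative of (-2*t) cos(3*t) is -2*t*sin(3*t)/3 - 2*cos(3*t)/9; evaluating from 0 to pi: ∫_{0}^{pi} (-2*t) cos(3*t) dt = (2/9) - (-2/9) = 4/9.
So ∫_{-pi}^{pi} f(t) cos(3*t) dt = 8/9.
Hence Re(c_{3}) = (1/(2*pi))·(8/9) = 4/(9*pi).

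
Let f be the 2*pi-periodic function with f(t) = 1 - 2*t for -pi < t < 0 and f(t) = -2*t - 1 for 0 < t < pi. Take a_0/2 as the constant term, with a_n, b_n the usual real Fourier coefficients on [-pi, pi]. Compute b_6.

2/3

b_6 = 1/pi ∫_{-pi}^{pi} f(t) sin(6*t) dt.
f is odd and sin(6*t) is odd, so the integrand is even and b_6 = 2/pi ∫_0^{pi} f(t) sin(6*t) dt.
Integrating by parts (boundary term plus one more integral), an antiderivative of (-2*t - 1) sin(6*t) is t*cos(6*t)/3 - sin(6*t)/18 + cos(6*t)/6; evaluating from 0 to pi: ∫_{0}^{pi} (-2*t - 1) sin(6*t) dt = (1/6 + pi/3) - (1/6) = pi/3.
Hence b_6 = (2/pi)·(pi/3) = 2/3.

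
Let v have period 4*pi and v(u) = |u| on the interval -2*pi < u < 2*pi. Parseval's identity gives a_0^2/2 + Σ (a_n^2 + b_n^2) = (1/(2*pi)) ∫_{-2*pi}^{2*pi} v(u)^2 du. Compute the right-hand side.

8*pi**2/3

(1/(2*pi)) ∫_{-2*pi}^{2*pi} v(u)^2 du = (1/(2*pi)) · (16*pi**3/3) = 8*pi**2/3.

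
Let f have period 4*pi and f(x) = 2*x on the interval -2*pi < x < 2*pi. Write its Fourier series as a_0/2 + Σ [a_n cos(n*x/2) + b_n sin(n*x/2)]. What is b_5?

b_5 = (1/(2*pi)) ∫_{-2*pi}^{2*pi} f(x) sin(5*x/2) dx.
f is odd and sin(5*x/2) is odd, so the integrand is even and b_5 = 1/pi ∫_0^{2*pi} f(x) sin(5*x/2) dx.
Integrating by parts (boundary term plus one more integral), an antiderivative of (2*x) sin(5*x/2) is -4*x*cos(5*x/2)/5 + 8*sin(5*x/2)/25; evaluating from 0 to 2*pi: ∫_{0}^{2*pi} (2*x) sin(5*x/2) dx = (8*pi/5) - (0) = 8*pi/5.
Hence b_5 = (1/pi)·(8*pi/5) = 8/5.

8/5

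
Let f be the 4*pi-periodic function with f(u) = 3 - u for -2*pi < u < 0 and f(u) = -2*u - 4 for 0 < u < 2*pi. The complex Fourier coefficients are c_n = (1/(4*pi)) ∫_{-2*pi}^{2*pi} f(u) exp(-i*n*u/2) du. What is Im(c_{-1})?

Since f is real-valued, Im(c_{-1}) = -(1/(4*pi)) ∫_{-2*pi}^{2*pi} f(u) sin(-u/2) du = b_{1}/2.
Split the integral at the breakpoints.
Integrating by parts (boundary term plus one more integral), an antiderivative of (3 - u) sin(-u/2) is -2*u*cos(u/2) + 4*sin(u/2) + 6*cos(u/2); evaluating from -2*pi to 0: ∫_{-2*pi}^{0} (3 - u) sin(-u/2) du = (6) - (-4*pi - 6) = 12 + 4*pi.
Integrating by parts (boundary term plus one more integral), an antiderivative of (-2*u - 4) sin(-u/2) is -4*u*cos(u/2) + 8*sin(u/2) - 8*cos(u/2); evaluating from 0 to 2*pi: ∫_{0}^{2*pi} (-2*u - 4) sin(-u/2) du = (8 + 8*pi) - (-8) = 16 + 8*pi.
So ∫_{-2*pi}^{2*pi} f(u) sin(-u/2) du = 28 + 12*pi.
Hence Im(c_{-1}) = (-1/(4*pi))·(28 + 12*pi) = -3 - 7/pi.

-3 - 7/pi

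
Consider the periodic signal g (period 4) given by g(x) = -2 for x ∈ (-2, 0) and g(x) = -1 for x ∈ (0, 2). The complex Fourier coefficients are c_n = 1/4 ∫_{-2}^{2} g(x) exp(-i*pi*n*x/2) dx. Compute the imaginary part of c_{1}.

Since g is real-valued, Im(c_{1}) = -1/4 ∫_{-2}^{2} g(x) sin(pi*x/2) dx = -b_{1}/2.
Split the integral at the breakpoints.
Directly, an antiderivative of (-2) sin(pi*x/2) is 4*cos(pi*x/2)/pi; evaluating from -2 to 0: ∫_{-2}^{0} (-2) sin(pi*x/2) dx = (4/pi) - (-4/pi) = 8/pi.
Directly, an antiderivative of (-1) sin(pi*x/2) is 2*cos(pi*x/2)/pi; evaluating from 0 to 2: ∫_{0}^{2} (-1) sin(pi*x/2) dx = (-2/pi) - (2/pi) = -4/pi.
So ∫_{-2}^{2} g(x) sin(pi*x/2) dx = 4/pi.
Hence Im(c_{1}) = (-1/4)·(4/pi) = -1/pi.

-1/pi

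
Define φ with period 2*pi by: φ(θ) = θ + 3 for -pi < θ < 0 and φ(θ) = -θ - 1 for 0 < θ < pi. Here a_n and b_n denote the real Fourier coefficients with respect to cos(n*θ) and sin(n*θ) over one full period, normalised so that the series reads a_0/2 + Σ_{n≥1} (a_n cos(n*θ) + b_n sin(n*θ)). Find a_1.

4/pi

a_1 = 1/pi ∫_{-pi}^{pi} φ(θ) cos(θ) dθ.
Split the integral at the breakpoints.
Integrating by parts (boundary term plus one more integral), an antiderivative of (θ + 3) cos(θ) is θ*sin(θ) + 3*sin(θ) + cos(θ); evaluating from -pi to 0: ∫_{-pi}^{0} (θ + 3) cos(θ) dθ = (1) - (-1) = 2.
Integrating by parts (boundary term plus one more integral), an antiderivative of (-θ - 1) cos(θ) is -θ*sin(θ) - sin(θ) - cos(θ); evaluating from 0 to pi: ∫_{0}^{pi} (-θ - 1) cos(θ) dθ = (1) - (-1) = 2.
Summing the pieces and multiplying by (1/pi) gives a_1 = 4/pi.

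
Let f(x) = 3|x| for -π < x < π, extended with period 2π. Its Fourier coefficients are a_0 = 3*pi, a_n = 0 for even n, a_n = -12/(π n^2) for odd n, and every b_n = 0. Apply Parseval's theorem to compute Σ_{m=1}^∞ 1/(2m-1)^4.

Parseval: a_0^2/2 + Σ a_n^2 = (1/π) ∫_{-π}^{π} f(x)^2 dx = 6*pi**2.
Subtract a_0^2/2 = 9*pi**2/2: Σ a_n^2 = 3*pi**2/2.
Only odd n contribute, with a_n^2 = 144/(π^2 n^4), so Σ_{m≥1} 1/(2m-1)^4 = π^2·(3*pi**2/2)/144 = pi**4/96.

pi**4/96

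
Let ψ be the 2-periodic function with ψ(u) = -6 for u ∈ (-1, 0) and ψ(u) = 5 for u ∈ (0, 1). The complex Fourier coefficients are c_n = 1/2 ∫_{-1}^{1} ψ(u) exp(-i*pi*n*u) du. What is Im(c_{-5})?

11/(5*pi)

Since ψ is real-valued, Im(c_{-5}) = -1/2 ∫_{-1}^{1} ψ(u) sin(-5*pi*u) du = b_{5}/2.
Split the integral at the breakpoints.
Directly, an antiderivative of (-6) sin(-5*pi*u) is -6*cos(5*pi*u)/(5*pi); evaluating from -1 to 0: ∫_{-1}^{0} (-6) sin(-5*pi*u) du = (-6/(5*pi)) - (6/(5*pi)) = -12/(5*pi).
Directly, an antiderivative of (5) sin(-5*pi*u) is cos(5*pi*u)/pi; evaluating from 0 to 1: ∫_{0}^{1} (5) sin(-5*pi*u) du = (-1/pi) - (1/pi) = -2/pi.
So ∫_{-1}^{1} ψ(u) sin(-5*pi*u) du = -22/(5*pi).
Hence Im(c_{-5}) = (-1/2)·(-22/(5*pi)) = 11/(5*pi).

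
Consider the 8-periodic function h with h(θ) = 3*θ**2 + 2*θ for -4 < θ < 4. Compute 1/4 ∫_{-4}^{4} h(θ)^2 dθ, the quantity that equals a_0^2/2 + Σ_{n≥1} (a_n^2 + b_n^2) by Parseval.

14464/15

1/4 ∫_{-4}^{4} h(θ)^2 dθ = 1/4 · (57856/15) = 14464/15.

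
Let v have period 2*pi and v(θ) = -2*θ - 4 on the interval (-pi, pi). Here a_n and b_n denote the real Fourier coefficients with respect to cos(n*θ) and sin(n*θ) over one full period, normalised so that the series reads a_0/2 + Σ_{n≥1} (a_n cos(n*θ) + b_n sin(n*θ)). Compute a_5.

a_5 = 1/pi ∫_{-pi}^{pi} v(θ) cos(5*θ) dθ.
Integrating by parts (boundary term plus one more integral), an antiderivative of (-2*θ - 4) cos(5*θ) is -2*θ*sin(5*θ)/5 - 4*sin(5*θ)/5 - 2*cos(5*θ)/25; evaluating from -pi to pi: ∫_{-pi}^{pi} (-2*θ - 4) cos(5*θ) dθ = (2/25) - (2/25) = 0.
Hence a_5 = (1/pi)·(0) = 0.

0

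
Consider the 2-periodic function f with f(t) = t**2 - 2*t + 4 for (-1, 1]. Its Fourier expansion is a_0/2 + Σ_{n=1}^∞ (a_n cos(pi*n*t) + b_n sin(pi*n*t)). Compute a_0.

26/3

a_0 = ∫_{-1}^{1} f(t) dt = 26/3.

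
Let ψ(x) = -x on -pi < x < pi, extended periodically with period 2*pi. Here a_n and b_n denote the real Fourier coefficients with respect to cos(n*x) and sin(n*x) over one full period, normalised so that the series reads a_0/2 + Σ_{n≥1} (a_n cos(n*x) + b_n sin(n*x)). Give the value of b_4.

b_4 = 1/pi ∫_{-pi}^{pi} ψ(x) sin(4*x) dx.
ψ is odd and sin(4*x) is odd, so the integrand is even and b_4 = 2/pi ∫_0^{pi} ψ(x) sin(4*x) dx.
Integrating by parts (boundary term plus one more integral), an antiderivative of (-x) sin(4*x) is x*cos(4*x)/4 - sin(4*x)/16; evaluating from 0 to pi: ∫_{0}^{pi} (-x) sin(4*x) dx = (pi/4) - (0) = pi/4.
Hence b_4 = (2/pi)·(pi/4) = 1/2.

1/2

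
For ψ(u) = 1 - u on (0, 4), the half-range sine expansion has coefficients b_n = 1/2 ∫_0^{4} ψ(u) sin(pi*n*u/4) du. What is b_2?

4/pi

b_2 = 1/2 ∫_0^{4} (1 - u) sin(pi*u/2) du.
Integrating by parts (boundary term plus one more integral), an antiderivative of (1 - u) sin(pi*u/2) is 2*u*cos(pi*u/2)/pi - 4*sin(pi*u/2)/pi**2 - 2*cos(pi*u/2)/pi; evaluating from 0 to 4: ∫_{0}^{4} (1 - u) sin(pi*u/2) du = (6/pi) - (-2/pi) = 8/pi.
Hence b_2 = (1/2)·(8/pi) = 4/pi.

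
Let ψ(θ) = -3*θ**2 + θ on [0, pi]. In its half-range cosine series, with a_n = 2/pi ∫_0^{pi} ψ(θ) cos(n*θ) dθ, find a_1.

a_1 = 2/pi ∫_0^{pi} (-3*θ**2 + θ) cos(θ) dθ.
Integrating by parts twice (tabular method), an antiderivative of (-3*θ**2 + θ) cos(θ) is -3*θ**2*sin(θ) + θ*sin(θ) - 6*θ*cos(θ) + 6*sin(θ) + cos(θ); evaluating from 0 to pi: ∫_{0}^{pi} (-3*θ**2 + θ) cos(θ) dθ = (-1 + 6*pi) - (1) = -2 + 6*pi.
Hence a_1 = (2/pi)·(-2 + 6*pi) = 12 - 4/pi.

12 - 4/pi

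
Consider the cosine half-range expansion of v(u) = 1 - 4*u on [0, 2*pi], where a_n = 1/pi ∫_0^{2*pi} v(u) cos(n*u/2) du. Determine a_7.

32/(49*pi)

a_7 = 1/pi ∫_0^{2*pi} (1 - 4*u) cos(7*u/2) du.
Integrating by parts (boundary term plus one more integral), an antiderivative of (1 - 4*u) cos(7*u/2) is -8*u*sin(7*u/2)/7 + 2*sin(7*u/2)/7 - 16*cos(7*u/2)/49; evaluating from 0 to 2*pi: ∫_{0}^{2*pi} (1 - 4*u) cos(7*u/2) du = (16/49) - (-16/49) = 32/49.
Hence a_7 = (1/pi)·(32/49) = 32/(49*pi).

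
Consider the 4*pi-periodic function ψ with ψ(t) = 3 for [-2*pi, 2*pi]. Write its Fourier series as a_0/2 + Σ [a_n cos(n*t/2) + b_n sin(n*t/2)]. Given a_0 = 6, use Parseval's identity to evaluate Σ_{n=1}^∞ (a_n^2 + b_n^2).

Parseval: a_0^2/2 + Σ_{n≥1} (a_n^2+b_n^2) = (1/(2*pi)) ∫_{-2*pi}^{2*pi} ψ(t)^2 dt = 18.
Subtract a_0^2/2 = 18: Σ (a_n^2+b_n^2) = 0.

0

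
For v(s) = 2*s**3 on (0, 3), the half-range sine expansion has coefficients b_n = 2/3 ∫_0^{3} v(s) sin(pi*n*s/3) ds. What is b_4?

-27/pi + 81/(8*pi**3)

b_4 = 2/3 ∫_0^{3} (2*s**3) sin(4*pi*s/3) ds.
Integrating by parts three times (tabular method), an antiderivative of (2*s**3) sin(4*pi*s/3) is -3*s**3*cos(4*pi*s/3)/(2*pi) + 27*s**2*sin(4*pi*s/3)/(8*pi**2) + 81*s*cos(4*pi*s/3)/(16*pi**3) - 243*sin(4*pi*s/3)/(64*pi**4); evaluating from 0 to 3: ∫_{0}^{3} (2*s**3) sin(4*pi*s/3) ds = (81*(3 - 8*pi**2)/(16*pi**3)) - (0) = 81*(3 - 8*pi**2)/(16*pi**3).
Hence b_4 = (2/3)·(81*(3 - 8*pi**2)/(16*pi**3)) = -27/pi + 81/(8*pi**3).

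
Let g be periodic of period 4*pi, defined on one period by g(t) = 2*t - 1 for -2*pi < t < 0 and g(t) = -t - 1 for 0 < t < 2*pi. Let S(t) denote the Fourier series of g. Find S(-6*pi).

t = -6*pi differs from t = -2*pi by -1 full period(s), and the series is 4*pi-periodic.
At t = -2*pi the one-sided limits are g(-2*pi^-) = -2*pi - 1 and g(-2*pi^+) = -4*pi - 1.
By Dirichlet's theorem the series converges to their average, [(-2*pi - 1) + (-4*pi - 1)]/2 = -3*pi - 1.

-3*pi - 1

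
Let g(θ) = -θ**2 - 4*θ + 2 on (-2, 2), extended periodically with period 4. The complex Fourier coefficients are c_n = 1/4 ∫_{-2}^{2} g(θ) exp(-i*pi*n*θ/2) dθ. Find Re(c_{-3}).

Since g is real-valued, Re(c_{-3}) = 1/4 ∫_{-2}^{2} g(θ) cos(-3*pi*θ/2) dθ = a_{3}/2.
Integrating by parts twice (tabular method), an antiderivative of (-θ**2 - 4*θ + 2) cos(-3*pi*θ/2) is -2*θ**2*sin(3*pi*θ/2)/(3*pi) - 8*θ*sin(3*pi*θ/2)/(3*pi) - 8*θ*cos(3*pi*θ/2)/(9*pi**2) + 16*sin(3*pi*θ/2)/(27*pi**3) + 4*sin(3*pi*θ/2)/(3*pi) - 16*cos(3*pi*θ/2)/(9*pi**2); evaluating from -2 to 2: ∫_{-2}^{2} (-θ**2 - 4*θ + 2) cos(-3*pi*θ/2) dθ = (32/(9*pi**2)) - (0) = 32/(9*pi**2).
Hence Re(c_{-3}) = (1/4)·(32/(9*pi**2)) = 8/(9*pi**2).

8/(9*pi**2)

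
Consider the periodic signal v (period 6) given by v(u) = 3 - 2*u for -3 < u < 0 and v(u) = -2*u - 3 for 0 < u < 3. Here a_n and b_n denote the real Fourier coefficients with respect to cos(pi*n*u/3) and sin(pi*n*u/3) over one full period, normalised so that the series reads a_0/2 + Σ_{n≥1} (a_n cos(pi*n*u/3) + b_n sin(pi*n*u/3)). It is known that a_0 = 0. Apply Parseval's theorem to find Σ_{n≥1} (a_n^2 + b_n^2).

78

Parseval: a_0^2/2 + Σ_{n≥1} (a_n^2+b_n^2) = 1/3 ∫_{-3}^{3} v(u)^2 du = 78.
Subtract a_0^2/2 = 0: Σ (a_n^2+b_n^2) = 78.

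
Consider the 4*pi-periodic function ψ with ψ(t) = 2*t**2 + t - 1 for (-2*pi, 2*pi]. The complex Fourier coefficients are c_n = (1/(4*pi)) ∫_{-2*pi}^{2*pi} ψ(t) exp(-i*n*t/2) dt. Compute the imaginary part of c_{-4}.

Since ψ is real-valued, Im(c_{-4}) = -(1/(4*pi)) ∫_{-2*pi}^{2*pi} ψ(t) sin(-2*t) dt = b_{4}/2.
Integrating by parts twice (tabular method), an antiderivative of (2*t**2 + t - 1) sin(-2*t) is t**2*cos(2*t) - t*sin(2*t) + t*cos(2*t)/2 - sin(2*t)/4 - cos(2*t); evaluating from -2*pi to 2*pi: ∫_{-2*pi}^{2*pi} (2*t**2 + t - 1) sin(-2*t) dt = (-1 + pi + 4*pi**2) - (-pi - 1 + 4*pi**2) = 2*pi.
Hence Im(c_{-4}) = (-1/(4*pi))·(2*pi) = -1/2.

-1/2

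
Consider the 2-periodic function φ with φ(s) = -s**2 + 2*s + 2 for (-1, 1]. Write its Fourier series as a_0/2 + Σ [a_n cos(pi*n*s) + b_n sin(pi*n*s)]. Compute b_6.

b_6 = ∫_{-1}^{1} φ(s) sin(6*pi*s) ds.
Integrating by parts twice (tabular method), an antiderivative of (-s**2 + 2*s + 2) sin(6*pi*s) is s**2*cos(6*pi*s)/(6*pi) - s*sin(6*pi*s)/(18*pi**2) - s*cos(6*pi*s)/(3*pi) + sin(6*pi*s)/(18*pi**2) - cos(6*pi*s)/(3*pi) - cos(6*pi*s)/(108*pi**3); evaluating from -1 to 1: ∫_{-1}^{1} (-s**2 + 2*s + 2) sin(6*pi*s) ds = ((-54*pi**2 - 1)/(108*pi**3)) - ((-1 + 18*pi**2)/(108*pi**3)) = -2/(3*pi).
Hence b_6 = -2/(3*pi).

-2/(3*pi)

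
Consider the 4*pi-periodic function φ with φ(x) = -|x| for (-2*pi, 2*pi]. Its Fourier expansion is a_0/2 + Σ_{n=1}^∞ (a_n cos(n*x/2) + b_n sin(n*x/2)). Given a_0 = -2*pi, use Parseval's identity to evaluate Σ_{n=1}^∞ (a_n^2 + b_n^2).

2*pi**2/3

Parseval: a_0^2/2 + Σ_{n≥1} (a_n^2+b_n^2) = (1/(2*pi)) ∫_{-2*pi}^{2*pi} φ(x)^2 dx = 8*pi**2/3.
Subtract a_0^2/2 = 2*pi**2: Σ (a_n^2+b_n^2) = 2*pi**2/3.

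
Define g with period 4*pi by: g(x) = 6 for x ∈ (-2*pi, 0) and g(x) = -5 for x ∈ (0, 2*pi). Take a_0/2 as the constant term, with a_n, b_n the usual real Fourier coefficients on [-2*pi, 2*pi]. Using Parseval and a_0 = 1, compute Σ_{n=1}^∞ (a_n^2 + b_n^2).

121/2

Parseval: a_0^2/2 + Σ_{n≥1} (a_n^2+b_n^2) = (1/(2*pi)) ∫_{-2*pi}^{2*pi} g(x)^2 dx = 61.
Subtract a_0^2/2 = 1/2: Σ (a_n^2+b_n^2) = 121/2.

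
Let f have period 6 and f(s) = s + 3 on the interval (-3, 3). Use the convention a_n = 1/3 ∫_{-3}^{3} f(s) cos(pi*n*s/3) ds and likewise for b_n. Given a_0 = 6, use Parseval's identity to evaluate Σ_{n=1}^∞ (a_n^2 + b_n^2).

6

Parseval: a_0^2/2 + Σ_{n≥1} (a_n^2+b_n^2) = 1/3 ∫_{-3}^{3} f(s)^2 ds = 24.
Subtract a_0^2/2 = 18: Σ (a_n^2+b_n^2) = 6.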